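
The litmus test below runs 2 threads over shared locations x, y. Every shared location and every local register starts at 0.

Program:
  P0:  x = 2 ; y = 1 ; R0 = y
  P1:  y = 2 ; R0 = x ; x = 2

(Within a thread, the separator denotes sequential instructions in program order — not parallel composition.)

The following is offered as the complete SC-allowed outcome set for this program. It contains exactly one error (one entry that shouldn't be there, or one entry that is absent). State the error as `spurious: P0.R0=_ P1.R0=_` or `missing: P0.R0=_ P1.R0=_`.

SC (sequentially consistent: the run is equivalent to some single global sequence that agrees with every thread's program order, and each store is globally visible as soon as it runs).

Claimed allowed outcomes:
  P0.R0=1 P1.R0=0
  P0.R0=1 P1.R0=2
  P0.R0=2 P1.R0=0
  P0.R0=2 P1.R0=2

spurious: P0.R0=2 P1.R0=0

outcome vector order: (P0.R0,P1.R0)
under SC → (1,0), (1,2), (2,2)
claimed∖SC = {(2,0)}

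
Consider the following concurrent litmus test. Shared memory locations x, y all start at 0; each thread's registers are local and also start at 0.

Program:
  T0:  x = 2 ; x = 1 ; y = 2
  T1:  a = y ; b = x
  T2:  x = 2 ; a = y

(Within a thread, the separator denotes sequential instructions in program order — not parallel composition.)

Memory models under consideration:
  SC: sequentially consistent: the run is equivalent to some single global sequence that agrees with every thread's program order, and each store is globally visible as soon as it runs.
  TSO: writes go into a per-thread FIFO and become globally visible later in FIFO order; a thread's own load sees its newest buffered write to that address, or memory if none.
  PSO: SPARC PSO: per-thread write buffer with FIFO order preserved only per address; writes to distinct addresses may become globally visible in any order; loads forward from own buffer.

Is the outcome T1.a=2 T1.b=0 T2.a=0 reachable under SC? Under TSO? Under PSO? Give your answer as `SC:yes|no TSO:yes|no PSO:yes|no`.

outcome vector order: (T1.a,T1.b,T2.a)
SC (10): 000; 002; 010; 012; 020; 022; 210; 212; 220; 222
TSO (10): 000; 002; 010; 012; 020; 022; 210; 212; 220; 222
PSO (12): 000; 002; 010; 012; 020; 022; 200; 202; 210; 212; 220; 222
target 200 ∈ {PSO}

SC:no TSO:no PSO:yes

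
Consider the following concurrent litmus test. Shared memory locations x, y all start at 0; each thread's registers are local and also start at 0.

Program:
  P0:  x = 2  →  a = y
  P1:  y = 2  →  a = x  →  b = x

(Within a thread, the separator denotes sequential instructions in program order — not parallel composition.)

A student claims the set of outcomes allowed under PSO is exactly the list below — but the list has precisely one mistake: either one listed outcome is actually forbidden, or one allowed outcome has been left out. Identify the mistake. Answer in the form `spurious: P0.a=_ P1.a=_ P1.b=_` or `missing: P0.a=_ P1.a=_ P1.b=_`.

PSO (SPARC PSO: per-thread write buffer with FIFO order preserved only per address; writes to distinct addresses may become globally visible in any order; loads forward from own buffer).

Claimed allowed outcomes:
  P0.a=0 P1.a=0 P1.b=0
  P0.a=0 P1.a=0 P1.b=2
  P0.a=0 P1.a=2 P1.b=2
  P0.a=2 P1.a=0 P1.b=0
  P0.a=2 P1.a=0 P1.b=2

missing: P0.a=2 P1.a=2 P1.b=2

outcome vector order: (P0.a,P1.a,P1.b)
PSO (6): 0/0/0 0/0/2 0/2/2 2/0/0 2/0/2 2/2/2
PSO∖claimed = {2/2/2}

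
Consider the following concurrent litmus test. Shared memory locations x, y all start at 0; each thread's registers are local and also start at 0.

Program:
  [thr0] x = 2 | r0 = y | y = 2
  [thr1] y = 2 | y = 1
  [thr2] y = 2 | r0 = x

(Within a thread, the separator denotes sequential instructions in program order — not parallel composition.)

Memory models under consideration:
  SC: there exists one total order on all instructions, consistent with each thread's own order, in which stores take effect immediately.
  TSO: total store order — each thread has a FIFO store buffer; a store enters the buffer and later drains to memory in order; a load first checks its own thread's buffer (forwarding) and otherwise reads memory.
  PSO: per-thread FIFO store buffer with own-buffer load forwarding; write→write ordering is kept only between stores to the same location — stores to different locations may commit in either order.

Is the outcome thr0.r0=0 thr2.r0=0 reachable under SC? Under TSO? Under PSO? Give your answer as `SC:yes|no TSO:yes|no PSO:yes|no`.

SC:no TSO:yes PSO:yes

outcome vector order: (thr0.r0,thr2.r0)
[SC] allowed = {(0,2), (1,0), (1,2), (2,0), (2,2)}
[TSO] allowed = {(0,0), (0,2), (1,0), (1,2), (2,0), (2,2)}
[PSO] allowed = {(0,0), (0,2), (1,0), (1,2), (2,0), (2,2)}
target (0,0) ∈ {TSO,PSO}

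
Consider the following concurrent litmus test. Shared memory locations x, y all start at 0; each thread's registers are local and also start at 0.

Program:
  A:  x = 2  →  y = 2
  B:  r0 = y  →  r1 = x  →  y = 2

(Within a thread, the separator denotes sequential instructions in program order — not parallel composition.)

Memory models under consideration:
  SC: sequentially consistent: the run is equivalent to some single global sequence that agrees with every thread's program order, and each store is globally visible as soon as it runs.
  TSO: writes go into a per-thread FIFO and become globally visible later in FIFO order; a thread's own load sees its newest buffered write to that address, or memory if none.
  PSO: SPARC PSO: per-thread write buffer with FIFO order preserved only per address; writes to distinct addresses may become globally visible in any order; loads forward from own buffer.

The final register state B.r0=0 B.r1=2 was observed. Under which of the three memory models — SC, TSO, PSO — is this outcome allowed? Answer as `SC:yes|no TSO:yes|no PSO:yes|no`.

outcome vector order: (B.r0,B.r1)
[SC] allowed = {<0 0> <0 2> <2 2>}
[TSO] allowed = {<0 0> <0 2> <2 2>}
[PSO] allowed = {<0 0> <0 2> <2 0> <2 2>}
target <0 2> ∈ {SC,TSO,PSO}

SC:yes TSO:yes PSO:yes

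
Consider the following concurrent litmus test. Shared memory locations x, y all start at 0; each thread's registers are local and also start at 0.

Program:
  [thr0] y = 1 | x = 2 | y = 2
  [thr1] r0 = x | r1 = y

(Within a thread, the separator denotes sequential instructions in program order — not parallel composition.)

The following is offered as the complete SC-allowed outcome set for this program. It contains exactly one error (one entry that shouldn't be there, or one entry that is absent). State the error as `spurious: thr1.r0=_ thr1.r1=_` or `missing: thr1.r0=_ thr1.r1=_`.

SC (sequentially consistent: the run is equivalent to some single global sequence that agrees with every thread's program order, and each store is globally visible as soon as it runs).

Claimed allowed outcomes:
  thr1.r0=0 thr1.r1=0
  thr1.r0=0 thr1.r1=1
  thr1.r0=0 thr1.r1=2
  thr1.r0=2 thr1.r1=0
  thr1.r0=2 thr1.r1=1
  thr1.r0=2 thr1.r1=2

spurious: thr1.r0=2 thr1.r1=0

outcome vector order: (thr1.r0,thr1.r1)
SC (5): 00, 01, 02, 21, 22
claimed∖SC = {20}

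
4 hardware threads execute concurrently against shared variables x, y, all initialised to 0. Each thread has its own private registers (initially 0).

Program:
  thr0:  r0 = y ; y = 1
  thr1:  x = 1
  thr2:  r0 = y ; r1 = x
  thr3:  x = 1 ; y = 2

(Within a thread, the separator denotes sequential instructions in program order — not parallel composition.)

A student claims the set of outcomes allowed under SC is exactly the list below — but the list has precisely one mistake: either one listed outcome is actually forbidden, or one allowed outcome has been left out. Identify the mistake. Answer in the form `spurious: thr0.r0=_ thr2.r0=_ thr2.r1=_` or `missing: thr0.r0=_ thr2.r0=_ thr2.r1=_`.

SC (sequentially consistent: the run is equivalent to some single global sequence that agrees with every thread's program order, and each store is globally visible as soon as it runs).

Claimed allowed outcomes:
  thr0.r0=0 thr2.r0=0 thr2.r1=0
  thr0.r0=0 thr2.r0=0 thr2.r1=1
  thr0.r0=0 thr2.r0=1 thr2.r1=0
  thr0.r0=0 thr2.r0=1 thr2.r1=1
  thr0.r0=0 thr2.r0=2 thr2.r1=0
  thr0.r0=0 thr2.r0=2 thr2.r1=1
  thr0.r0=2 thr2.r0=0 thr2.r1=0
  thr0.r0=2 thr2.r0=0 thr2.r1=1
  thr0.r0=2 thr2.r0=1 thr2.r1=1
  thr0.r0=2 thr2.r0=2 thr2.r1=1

spurious: thr0.r0=0 thr2.r0=2 thr2.r1=0

outcome vector order: (thr0.r0,thr2.r0,thr2.r1)
SC: 9 outcomes — {(0,0,0), (0,0,1), (0,1,0), (0,1,1), (0,2,1), (2,0,0), (2,0,1), (2,1,1), (2,2,1)}
claimed∖SC = {(0,2,0)}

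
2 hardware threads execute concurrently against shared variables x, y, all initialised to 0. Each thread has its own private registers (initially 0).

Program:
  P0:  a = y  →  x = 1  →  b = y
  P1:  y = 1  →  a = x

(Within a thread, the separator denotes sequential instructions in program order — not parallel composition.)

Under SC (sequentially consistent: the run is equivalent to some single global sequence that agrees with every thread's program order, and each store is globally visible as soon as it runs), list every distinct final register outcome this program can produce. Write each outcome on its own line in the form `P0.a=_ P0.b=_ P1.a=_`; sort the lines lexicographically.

P0.a=0 P0.b=0 P1.a=1
P0.a=0 P0.b=1 P1.a=0
P0.a=0 P0.b=1 P1.a=1
P0.a=1 P0.b=1 P1.a=0
P0.a=1 P0.b=1 P1.a=1

outcome vector order: (P0.a,P0.b,P1.a)
|SC outcomes| = 5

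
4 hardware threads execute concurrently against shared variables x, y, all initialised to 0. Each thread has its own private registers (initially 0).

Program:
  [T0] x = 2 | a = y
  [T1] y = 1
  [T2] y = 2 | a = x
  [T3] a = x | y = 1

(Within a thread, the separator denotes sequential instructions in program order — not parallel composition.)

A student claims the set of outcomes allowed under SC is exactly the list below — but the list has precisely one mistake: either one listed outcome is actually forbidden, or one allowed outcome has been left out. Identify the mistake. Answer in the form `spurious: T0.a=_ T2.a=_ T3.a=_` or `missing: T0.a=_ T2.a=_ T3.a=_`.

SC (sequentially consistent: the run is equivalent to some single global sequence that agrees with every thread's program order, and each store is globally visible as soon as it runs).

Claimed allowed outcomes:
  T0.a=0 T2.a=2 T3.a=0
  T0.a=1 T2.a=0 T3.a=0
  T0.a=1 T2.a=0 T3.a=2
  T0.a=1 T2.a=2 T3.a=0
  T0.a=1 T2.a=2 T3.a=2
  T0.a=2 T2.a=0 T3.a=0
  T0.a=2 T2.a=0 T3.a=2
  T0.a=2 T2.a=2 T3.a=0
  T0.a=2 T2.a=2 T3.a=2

missing: T0.a=0 T2.a=2 T3.a=2

outcome vector order: (T0.a,T2.a,T3.a)
[SC] allowed = {020 022 100 102 120 122 200 202 220 222}
SC∖claimed = {022}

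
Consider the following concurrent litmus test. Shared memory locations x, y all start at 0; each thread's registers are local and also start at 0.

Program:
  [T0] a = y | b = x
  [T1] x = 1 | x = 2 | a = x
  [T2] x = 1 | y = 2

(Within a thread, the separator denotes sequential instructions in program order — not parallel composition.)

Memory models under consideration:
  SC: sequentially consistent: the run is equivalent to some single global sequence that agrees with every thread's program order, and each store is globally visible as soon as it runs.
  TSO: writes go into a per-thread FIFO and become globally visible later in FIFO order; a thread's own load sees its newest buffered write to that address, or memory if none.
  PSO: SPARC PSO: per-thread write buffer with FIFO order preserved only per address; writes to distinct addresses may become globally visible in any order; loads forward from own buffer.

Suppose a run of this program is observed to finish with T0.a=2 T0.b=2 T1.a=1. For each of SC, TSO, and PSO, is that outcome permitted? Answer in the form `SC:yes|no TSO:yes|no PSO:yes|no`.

SC:no TSO:no PSO:yes

outcome vector order: (T0.a,T0.b,T1.a)
under SC → <0 0 1>, <0 0 2>, <0 1 1>, <0 1 2>, <0 2 1>, <0 2 2>, <2 1 1>, <2 1 2>, <2 2 2>
under TSO → <0 0 1>, <0 0 2>, <0 1 1>, <0 1 2>, <0 2 1>, <0 2 2>, <2 1 1>, <2 1 2>, <2 2 2>
under PSO → <0 0 1>, <0 0 2>, <0 1 1>, <0 1 2>, <0 2 1>, <0 2 2>, <2 0 1>, <2 0 2>, <2 1 1>, <2 1 2>, <2 2 1>, <2 2 2>
target <2 2 1> ∈ {PSO}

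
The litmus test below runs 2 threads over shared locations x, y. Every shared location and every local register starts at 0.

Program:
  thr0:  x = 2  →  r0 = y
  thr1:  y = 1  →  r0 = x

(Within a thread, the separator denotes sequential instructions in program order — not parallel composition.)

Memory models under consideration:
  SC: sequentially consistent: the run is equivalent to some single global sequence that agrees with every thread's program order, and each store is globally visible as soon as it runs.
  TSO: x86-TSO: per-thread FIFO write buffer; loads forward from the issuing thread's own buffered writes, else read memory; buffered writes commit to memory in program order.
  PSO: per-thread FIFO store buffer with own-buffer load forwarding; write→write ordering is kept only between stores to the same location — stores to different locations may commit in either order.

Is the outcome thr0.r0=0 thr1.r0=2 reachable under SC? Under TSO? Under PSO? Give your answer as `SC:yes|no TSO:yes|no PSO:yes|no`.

outcome vector order: (thr0.r0,thr1.r0)
[SC] allowed = {(0,2), (1,0), (1,2)}
[TSO] allowed = {(0,0), (0,2), (1,0), (1,2)}
[PSO] allowed = {(0,0), (0,2), (1,0), (1,2)}
target (0,2) ∈ {SC,TSO,PSO}

SC:yes TSO:yes PSO:yes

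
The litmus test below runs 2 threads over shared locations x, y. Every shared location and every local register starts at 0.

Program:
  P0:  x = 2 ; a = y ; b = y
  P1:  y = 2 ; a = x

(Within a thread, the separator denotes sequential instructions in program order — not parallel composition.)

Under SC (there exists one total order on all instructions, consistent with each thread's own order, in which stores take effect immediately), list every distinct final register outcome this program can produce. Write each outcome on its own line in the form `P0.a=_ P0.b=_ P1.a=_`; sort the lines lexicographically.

P0.a=0 P0.b=0 P1.a=2
P0.a=0 P0.b=2 P1.a=2
P0.a=2 P0.b=2 P1.a=0
P0.a=2 P0.b=2 P1.a=2

outcome vector order: (P0.a,P0.b,P1.a)
|SC outcomes| = 4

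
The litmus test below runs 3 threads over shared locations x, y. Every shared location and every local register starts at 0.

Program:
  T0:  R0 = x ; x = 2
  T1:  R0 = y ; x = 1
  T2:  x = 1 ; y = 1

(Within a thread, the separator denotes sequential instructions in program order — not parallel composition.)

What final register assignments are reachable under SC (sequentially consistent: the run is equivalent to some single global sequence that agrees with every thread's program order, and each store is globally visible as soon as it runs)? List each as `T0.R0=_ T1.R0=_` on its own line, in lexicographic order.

T0.R0=0 T1.R0=0
T0.R0=0 T1.R0=1
T0.R0=1 T1.R0=0
T0.R0=1 T1.R0=1

outcome vector order: (T0.R0,T1.R0)
|SC outcomes| = 4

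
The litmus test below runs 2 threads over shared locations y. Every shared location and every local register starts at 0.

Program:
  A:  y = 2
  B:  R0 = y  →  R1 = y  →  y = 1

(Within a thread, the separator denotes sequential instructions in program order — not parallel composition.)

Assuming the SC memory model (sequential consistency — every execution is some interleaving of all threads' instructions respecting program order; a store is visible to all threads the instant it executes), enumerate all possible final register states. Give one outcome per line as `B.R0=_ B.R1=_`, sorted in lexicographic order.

B.R0=0 B.R1=0
B.R0=0 B.R1=2
B.R0=2 B.R1=2

outcome vector order: (B.R0,B.R1)
|SC outcomes| = 3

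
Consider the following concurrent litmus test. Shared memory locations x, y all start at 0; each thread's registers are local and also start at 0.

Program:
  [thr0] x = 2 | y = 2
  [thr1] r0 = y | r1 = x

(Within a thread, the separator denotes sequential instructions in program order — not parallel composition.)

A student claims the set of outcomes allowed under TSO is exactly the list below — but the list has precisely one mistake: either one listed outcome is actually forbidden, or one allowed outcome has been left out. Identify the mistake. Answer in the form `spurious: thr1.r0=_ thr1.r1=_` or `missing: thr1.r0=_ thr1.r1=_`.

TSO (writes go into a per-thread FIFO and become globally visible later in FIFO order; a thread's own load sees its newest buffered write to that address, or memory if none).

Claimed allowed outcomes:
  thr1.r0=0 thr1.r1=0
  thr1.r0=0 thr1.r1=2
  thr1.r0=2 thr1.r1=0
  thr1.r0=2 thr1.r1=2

spurious: thr1.r0=2 thr1.r1=0

outcome vector order: (thr1.r0,thr1.r1)
[TSO] allowed = {(0,0); (0,2); (2,2)}
claimed∖TSO = {(2,0)}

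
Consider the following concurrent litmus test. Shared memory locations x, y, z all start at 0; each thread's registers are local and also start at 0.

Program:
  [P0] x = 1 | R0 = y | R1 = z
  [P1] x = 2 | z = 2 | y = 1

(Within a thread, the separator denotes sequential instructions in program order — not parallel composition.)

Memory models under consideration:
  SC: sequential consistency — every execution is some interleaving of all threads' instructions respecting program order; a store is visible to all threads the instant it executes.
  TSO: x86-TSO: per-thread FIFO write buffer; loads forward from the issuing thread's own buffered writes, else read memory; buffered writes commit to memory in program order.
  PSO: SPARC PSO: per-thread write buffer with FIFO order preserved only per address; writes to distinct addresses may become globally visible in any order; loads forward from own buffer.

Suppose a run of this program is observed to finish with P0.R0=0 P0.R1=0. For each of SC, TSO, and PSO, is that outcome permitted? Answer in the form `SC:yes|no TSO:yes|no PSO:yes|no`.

outcome vector order: (P0.R0,P0.R1)
[SC] allowed = {0/0; 0/2; 1/2}
[TSO] allowed = {0/0; 0/2; 1/2}
[PSO] allowed = {0/0; 0/2; 1/0; 1/2}
target 0/0 ∈ {SC,TSO,PSO}

SC:yes TSO:yes PSO:yes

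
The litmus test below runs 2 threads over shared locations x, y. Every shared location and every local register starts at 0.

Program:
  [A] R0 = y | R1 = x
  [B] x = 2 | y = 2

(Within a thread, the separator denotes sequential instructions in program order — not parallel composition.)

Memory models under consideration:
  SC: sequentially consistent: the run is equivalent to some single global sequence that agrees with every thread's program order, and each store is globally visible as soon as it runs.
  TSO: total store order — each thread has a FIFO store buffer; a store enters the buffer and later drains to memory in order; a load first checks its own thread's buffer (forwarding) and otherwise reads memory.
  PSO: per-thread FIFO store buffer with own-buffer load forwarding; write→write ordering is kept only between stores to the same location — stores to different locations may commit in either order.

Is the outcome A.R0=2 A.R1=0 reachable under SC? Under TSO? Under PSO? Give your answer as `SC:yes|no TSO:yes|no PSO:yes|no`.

SC:no TSO:no PSO:yes

outcome vector order: (A.R0,A.R1)
SC (3): <0 0> <0 2> <2 2>
TSO (3): <0 0> <0 2> <2 2>
PSO (4): <0 0> <0 2> <2 0> <2 2>
target <2 0> ∈ {PSO}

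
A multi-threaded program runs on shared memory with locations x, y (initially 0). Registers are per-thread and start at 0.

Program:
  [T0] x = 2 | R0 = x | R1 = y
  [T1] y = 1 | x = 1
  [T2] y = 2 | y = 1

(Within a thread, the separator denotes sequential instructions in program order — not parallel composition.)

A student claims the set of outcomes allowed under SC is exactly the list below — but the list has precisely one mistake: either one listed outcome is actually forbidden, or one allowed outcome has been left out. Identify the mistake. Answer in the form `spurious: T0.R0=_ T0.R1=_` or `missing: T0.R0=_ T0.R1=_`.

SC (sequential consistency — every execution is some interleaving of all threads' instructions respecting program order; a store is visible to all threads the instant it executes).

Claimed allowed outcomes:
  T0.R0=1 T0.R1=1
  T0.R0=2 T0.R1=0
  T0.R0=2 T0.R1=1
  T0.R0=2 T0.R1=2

outcome vector order: (T0.R0,T0.R1)
SC (5): 1/1; 1/2; 2/0; 2/1; 2/2
SC∖claimed = {1/2}

missing: T0.R0=1 T0.R1=2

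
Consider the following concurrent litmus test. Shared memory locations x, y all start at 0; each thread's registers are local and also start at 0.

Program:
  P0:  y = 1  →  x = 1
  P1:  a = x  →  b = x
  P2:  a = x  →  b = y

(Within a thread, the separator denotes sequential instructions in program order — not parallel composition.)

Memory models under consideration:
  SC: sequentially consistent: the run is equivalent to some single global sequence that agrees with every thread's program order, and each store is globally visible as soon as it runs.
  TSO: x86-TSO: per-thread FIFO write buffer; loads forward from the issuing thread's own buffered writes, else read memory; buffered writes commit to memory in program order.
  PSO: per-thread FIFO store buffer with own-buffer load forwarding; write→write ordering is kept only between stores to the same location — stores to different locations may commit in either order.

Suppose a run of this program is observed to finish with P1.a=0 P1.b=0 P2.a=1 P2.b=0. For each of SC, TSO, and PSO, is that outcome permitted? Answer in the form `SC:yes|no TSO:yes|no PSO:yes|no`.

SC:no TSO:no PSO:yes

outcome vector order: (P1.a,P1.b,P2.a,P2.b)
[SC] allowed = {(0,0,0,0), (0,0,0,1), (0,0,1,1), (0,1,0,0), (0,1,0,1), (0,1,1,1), (1,1,0,0), (1,1,0,1), (1,1,1,1)}
[TSO] allowed = {(0,0,0,0), (0,0,0,1), (0,0,1,1), (0,1,0,0), (0,1,0,1), (0,1,1,1), (1,1,0,0), (1,1,0,1), (1,1,1,1)}
[PSO] allowed = {(0,0,0,0), (0,0,0,1), (0,0,1,0), (0,0,1,1), (0,1,0,0), (0,1,0,1), (0,1,1,0), (0,1,1,1), (1,1,0,0), (1,1,0,1), (1,1,1,0), (1,1,1,1)}
target (0,0,1,0) ∈ {PSO}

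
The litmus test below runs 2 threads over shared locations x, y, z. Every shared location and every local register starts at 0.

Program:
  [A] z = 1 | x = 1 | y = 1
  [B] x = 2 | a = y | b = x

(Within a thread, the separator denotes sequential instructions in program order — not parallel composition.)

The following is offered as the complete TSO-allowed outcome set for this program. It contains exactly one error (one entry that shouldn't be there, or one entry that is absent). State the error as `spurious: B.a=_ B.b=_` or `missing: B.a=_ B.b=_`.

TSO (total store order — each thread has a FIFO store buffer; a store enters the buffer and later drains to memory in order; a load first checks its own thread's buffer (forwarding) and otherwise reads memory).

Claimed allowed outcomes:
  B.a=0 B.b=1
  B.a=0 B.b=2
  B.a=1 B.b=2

outcome vector order: (B.a,B.b)
TSO: 4 outcomes — {(0,1); (0,2); (1,1); (1,2)}
TSO∖claimed = {(1,1)}

missing: B.a=1 B.b=1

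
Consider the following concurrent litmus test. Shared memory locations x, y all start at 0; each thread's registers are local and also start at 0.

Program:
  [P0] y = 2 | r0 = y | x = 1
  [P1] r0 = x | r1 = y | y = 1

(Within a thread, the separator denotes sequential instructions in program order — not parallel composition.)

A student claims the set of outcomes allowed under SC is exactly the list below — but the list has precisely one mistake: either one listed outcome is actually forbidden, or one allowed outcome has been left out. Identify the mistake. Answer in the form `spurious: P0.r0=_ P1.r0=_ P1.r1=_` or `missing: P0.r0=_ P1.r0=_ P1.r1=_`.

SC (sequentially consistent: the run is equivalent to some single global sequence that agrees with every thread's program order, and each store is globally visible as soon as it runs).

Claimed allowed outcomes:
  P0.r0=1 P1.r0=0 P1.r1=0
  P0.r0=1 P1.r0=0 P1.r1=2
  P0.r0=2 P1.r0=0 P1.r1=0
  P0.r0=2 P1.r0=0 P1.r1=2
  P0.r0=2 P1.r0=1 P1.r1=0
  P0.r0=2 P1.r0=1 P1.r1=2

outcome vector order: (P0.r0,P1.r0,P1.r1)
SC (5): 1/0/0 1/0/2 2/0/0 2/0/2 2/1/2
claimed∖SC = {2/1/0}

spurious: P0.r0=2 P1.r0=1 P1.r1=0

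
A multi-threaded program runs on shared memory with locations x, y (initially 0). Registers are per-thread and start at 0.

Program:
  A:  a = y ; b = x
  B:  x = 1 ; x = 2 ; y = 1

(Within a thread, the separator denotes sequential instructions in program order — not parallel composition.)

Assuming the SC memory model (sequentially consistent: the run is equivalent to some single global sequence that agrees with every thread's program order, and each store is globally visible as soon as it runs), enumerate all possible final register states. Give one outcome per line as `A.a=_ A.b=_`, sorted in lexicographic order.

outcome vector order: (A.a,A.b)
|SC outcomes| = 4

A.a=0 A.b=0
A.a=0 A.b=1
A.a=0 A.b=2
A.a=1 A.b=2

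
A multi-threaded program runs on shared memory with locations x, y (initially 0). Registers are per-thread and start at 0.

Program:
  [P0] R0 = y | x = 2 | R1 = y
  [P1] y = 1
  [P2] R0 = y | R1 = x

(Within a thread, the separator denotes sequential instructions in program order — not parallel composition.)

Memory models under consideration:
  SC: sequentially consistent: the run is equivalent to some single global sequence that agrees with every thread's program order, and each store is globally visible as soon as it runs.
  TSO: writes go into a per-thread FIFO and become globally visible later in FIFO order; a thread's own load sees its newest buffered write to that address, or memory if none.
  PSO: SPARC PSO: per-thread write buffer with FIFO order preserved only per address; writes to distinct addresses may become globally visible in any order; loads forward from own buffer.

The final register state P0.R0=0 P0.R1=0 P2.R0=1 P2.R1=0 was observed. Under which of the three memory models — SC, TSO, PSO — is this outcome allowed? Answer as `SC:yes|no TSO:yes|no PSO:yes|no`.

SC:no TSO:yes PSO:yes

outcome vector order: (P0.R0,P0.R1,P2.R0,P2.R1)
SC: 11 outcomes — {0000 0002 0012 0100 0102 0110 0112 1100 1102 1110 1112}
TSO: 12 outcomes — {0000 0002 0010 0012 0100 0102 0110 0112 1100 1102 1110 1112}
PSO: 12 outcomes — {0000 0002 0010 0012 0100 0102 0110 0112 1100 1102 1110 1112}
target 0010 ∈ {TSO,PSO}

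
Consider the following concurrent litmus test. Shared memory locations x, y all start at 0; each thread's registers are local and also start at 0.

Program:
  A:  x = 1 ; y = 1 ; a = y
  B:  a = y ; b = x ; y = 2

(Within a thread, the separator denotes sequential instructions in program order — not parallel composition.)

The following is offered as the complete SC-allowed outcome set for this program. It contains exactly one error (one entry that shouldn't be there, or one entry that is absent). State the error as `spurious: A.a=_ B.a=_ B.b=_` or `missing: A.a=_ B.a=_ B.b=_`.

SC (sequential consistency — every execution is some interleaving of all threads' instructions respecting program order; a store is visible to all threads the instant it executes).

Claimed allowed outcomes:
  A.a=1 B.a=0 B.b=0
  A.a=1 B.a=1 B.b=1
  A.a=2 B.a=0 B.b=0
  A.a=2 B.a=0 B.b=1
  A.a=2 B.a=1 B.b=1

outcome vector order: (A.a,B.a,B.b)
under SC → 100, 101, 111, 200, 201, 211
SC∖claimed = {101}

missing: A.a=1 B.a=0 B.b=1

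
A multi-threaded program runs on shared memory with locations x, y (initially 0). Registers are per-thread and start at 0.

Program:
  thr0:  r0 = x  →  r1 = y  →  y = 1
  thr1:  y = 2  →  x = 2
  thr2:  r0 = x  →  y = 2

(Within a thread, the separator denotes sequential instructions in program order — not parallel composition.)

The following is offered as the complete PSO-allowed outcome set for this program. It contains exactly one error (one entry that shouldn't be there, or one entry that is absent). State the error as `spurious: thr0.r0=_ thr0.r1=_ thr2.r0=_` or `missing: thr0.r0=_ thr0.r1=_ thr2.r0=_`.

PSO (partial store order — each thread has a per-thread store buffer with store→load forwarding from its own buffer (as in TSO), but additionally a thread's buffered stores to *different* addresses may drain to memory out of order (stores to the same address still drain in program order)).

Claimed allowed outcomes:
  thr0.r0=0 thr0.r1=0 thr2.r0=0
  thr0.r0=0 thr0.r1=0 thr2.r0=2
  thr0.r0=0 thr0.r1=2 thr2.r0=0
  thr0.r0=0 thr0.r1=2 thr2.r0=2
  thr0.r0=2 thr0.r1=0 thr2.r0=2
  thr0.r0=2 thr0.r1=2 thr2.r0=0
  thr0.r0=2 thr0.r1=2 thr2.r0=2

missing: thr0.r0=2 thr0.r1=0 thr2.r0=0

outcome vector order: (thr0.r0,thr0.r1,thr2.r0)
PSO (8): 0/0/0 0/0/2 0/2/0 0/2/2 2/0/0 2/0/2 2/2/0 2/2/2
PSO∖claimed = {2/0/0}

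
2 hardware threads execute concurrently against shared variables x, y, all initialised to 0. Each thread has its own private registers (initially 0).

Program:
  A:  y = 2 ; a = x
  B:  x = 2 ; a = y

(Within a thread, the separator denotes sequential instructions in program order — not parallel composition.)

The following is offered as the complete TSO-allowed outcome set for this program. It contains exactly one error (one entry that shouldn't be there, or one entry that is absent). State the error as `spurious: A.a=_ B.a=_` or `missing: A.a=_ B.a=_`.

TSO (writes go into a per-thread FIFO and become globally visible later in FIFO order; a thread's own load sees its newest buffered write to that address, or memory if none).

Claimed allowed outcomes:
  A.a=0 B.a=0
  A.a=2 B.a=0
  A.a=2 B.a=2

missing: A.a=0 B.a=2

outcome vector order: (A.a,B.a)
TSO (4): <0 0>; <0 2>; <2 0>; <2 2>
TSO∖claimed = {<0 2>}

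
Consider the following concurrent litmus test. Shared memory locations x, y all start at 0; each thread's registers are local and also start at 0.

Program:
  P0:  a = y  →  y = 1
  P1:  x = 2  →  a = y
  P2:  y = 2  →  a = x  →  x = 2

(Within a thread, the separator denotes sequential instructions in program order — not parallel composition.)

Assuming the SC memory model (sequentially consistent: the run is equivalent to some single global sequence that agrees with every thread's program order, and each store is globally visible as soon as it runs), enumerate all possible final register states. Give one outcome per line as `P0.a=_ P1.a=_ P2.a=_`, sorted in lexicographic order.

outcome vector order: (P0.a,P1.a,P2.a)
|SC outcomes| = 10

P0.a=0 P1.a=0 P2.a=2
P0.a=0 P1.a=1 P2.a=0
P0.a=0 P1.a=1 P2.a=2
P0.a=0 P1.a=2 P2.a=0
P0.a=0 P1.a=2 P2.a=2
P0.a=2 P1.a=0 P2.a=2
P0.a=2 P1.a=1 P2.a=0
P0.a=2 P1.a=1 P2.a=2
P0.a=2 P1.a=2 P2.a=0
P0.a=2 P1.a=2 P2.a=2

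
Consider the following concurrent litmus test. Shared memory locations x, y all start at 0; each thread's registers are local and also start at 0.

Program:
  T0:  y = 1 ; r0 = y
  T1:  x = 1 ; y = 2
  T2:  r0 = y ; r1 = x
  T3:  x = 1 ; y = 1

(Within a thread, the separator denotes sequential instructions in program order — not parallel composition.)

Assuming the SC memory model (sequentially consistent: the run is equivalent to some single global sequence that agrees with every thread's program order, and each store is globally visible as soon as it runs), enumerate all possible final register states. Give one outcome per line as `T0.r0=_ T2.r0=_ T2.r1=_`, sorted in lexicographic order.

T0.r0=1 T2.r0=0 T2.r1=0
T0.r0=1 T2.r0=0 T2.r1=1
T0.r0=1 T2.r0=1 T2.r1=0
T0.r0=1 T2.r0=1 T2.r1=1
T0.r0=1 T2.r0=2 T2.r1=1
T0.r0=2 T2.r0=0 T2.r1=0
T0.r0=2 T2.r0=0 T2.r1=1
T0.r0=2 T2.r0=1 T2.r1=0
T0.r0=2 T2.r0=1 T2.r1=1
T0.r0=2 T2.r0=2 T2.r1=1

outcome vector order: (T0.r0,T2.r0,T2.r1)
|SC outcomes| = 10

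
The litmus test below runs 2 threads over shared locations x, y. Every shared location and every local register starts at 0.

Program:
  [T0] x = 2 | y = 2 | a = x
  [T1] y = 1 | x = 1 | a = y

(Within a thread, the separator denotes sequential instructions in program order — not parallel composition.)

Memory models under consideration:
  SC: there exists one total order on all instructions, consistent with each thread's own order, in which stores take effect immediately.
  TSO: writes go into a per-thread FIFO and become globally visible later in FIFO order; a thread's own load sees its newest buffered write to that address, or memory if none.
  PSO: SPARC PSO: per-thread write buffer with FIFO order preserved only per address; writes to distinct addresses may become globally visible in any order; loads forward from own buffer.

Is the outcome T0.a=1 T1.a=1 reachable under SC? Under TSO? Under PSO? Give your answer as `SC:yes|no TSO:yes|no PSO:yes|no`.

outcome vector order: (T0.a,T1.a)
SC: 4 outcomes — {<1 1>, <1 2>, <2 1>, <2 2>}
TSO: 4 outcomes — {<1 1>, <1 2>, <2 1>, <2 2>}
PSO: 4 outcomes — {<1 1>, <1 2>, <2 1>, <2 2>}
target <1 1> ∈ {SC,TSO,PSO}

SC:yes TSO:yes PSO:yes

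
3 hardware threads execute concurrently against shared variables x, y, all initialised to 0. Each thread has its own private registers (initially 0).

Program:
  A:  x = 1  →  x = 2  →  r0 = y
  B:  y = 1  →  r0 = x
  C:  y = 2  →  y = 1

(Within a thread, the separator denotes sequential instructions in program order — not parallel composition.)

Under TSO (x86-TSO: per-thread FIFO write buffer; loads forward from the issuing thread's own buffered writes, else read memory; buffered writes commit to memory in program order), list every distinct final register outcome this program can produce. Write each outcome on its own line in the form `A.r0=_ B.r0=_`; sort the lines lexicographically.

A.r0=0 B.r0=0
A.r0=0 B.r0=1
A.r0=0 B.r0=2
A.r0=1 B.r0=0
A.r0=1 B.r0=1
A.r0=1 B.r0=2
A.r0=2 B.r0=0
A.r0=2 B.r0=1
A.r0=2 B.r0=2

outcome vector order: (A.r0,B.r0)
|TSO outcomes| = 9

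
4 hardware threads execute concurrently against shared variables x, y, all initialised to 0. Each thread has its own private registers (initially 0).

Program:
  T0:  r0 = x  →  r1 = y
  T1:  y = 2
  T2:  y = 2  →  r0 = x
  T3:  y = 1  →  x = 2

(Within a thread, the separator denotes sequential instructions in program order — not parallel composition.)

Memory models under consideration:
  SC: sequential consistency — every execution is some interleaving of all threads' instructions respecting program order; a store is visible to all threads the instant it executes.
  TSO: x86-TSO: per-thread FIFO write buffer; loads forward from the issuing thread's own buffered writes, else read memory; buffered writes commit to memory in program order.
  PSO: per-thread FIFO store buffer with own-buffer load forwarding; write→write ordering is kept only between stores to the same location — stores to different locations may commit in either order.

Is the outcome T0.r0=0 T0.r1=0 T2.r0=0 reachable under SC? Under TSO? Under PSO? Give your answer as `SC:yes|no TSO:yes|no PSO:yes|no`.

SC:yes TSO:yes PSO:yes

outcome vector order: (T0.r0,T0.r1,T2.r0)
[SC] allowed = {(0,0,0); (0,0,2); (0,1,0); (0,1,2); (0,2,0); (0,2,2); (2,1,0); (2,1,2); (2,2,0); (2,2,2)}
[TSO] allowed = {(0,0,0); (0,0,2); (0,1,0); (0,1,2); (0,2,0); (0,2,2); (2,1,0); (2,1,2); (2,2,0); (2,2,2)}
[PSO] allowed = {(0,0,0); (0,0,2); (0,1,0); (0,1,2); (0,2,0); (0,2,2); (2,0,0); (2,0,2); (2,1,0); (2,1,2); (2,2,0); (2,2,2)}
target (0,0,0) ∈ {SC,TSO,PSO}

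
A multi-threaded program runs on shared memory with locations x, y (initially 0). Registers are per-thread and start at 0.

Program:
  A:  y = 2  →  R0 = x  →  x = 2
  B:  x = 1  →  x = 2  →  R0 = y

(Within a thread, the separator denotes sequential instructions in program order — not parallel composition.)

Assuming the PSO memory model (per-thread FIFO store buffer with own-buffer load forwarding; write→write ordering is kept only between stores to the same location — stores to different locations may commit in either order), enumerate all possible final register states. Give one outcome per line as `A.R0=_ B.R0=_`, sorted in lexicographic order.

A.R0=0 B.R0=0
A.R0=0 B.R0=2
A.R0=1 B.R0=0
A.R0=1 B.R0=2
A.R0=2 B.R0=0
A.R0=2 B.R0=2

outcome vector order: (A.R0,B.R0)
|PSO outcomes| = 6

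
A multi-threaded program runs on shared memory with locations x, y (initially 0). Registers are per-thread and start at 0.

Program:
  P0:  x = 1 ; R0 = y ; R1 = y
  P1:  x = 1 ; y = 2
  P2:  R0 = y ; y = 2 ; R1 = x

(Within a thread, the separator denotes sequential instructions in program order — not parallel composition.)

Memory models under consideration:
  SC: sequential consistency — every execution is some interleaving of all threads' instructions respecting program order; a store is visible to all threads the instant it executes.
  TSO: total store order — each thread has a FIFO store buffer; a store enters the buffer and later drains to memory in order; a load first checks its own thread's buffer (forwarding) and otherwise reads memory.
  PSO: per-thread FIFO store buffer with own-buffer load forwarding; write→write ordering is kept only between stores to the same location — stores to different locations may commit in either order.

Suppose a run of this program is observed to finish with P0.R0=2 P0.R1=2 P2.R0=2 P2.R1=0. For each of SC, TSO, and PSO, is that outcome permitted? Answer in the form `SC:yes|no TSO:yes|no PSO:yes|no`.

outcome vector order: (P0.R0,P0.R1,P2.R0,P2.R1)
[SC] allowed = {(0,0,0,1); (0,0,2,1); (0,2,0,1); (0,2,2,1); (2,2,0,0); (2,2,0,1); (2,2,2,1)}
[TSO] allowed = {(0,0,0,0); (0,0,0,1); (0,0,2,1); (0,2,0,0); (0,2,0,1); (0,2,2,1); (2,2,0,0); (2,2,0,1); (2,2,2,1)}
[PSO] allowed = {(0,0,0,0); (0,0,0,1); (0,0,2,0); (0,0,2,1); (0,2,0,0); (0,2,0,1); (0,2,2,0); (0,2,2,1); (2,2,0,0); (2,2,0,1); (2,2,2,0); (2,2,2,1)}
target (2,2,2,0) ∈ {PSO}

SC:no TSO:no PSO:yes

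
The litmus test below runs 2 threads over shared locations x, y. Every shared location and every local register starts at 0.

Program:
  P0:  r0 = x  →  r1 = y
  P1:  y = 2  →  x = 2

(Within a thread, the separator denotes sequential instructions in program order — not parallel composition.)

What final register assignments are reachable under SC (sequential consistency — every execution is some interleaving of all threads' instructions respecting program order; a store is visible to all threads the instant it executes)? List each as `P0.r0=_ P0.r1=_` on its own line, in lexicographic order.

P0.r0=0 P0.r1=0
P0.r0=0 P0.r1=2
P0.r0=2 P0.r1=2

outcome vector order: (P0.r0,P0.r1)
|SC outcomes| = 3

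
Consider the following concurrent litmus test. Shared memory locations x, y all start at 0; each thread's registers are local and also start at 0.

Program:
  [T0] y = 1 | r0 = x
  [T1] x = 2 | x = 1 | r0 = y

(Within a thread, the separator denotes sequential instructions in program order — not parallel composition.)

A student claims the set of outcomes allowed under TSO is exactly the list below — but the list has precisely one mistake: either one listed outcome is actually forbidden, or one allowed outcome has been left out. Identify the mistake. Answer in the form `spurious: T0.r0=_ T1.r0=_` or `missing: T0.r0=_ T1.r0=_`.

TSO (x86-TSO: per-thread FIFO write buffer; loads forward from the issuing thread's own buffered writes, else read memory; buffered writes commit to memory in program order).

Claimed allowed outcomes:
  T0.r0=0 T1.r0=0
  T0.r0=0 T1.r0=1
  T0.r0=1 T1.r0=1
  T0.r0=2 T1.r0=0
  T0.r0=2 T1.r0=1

missing: T0.r0=1 T1.r0=0

outcome vector order: (T0.r0,T1.r0)
TSO (6): <0 0>, <0 1>, <1 0>, <1 1>, <2 0>, <2 1>
TSO∖claimed = {<1 0>}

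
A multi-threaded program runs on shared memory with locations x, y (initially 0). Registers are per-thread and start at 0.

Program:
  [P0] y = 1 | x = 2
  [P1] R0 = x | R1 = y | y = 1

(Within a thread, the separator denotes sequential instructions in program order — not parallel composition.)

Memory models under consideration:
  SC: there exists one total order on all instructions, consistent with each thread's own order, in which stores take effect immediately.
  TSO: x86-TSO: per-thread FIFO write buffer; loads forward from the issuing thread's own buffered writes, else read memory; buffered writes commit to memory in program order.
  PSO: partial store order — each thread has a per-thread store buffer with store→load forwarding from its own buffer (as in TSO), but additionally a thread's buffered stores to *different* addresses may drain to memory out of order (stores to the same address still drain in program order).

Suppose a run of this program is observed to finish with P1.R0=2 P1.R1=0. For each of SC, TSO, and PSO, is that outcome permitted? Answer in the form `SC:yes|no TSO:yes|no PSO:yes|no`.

outcome vector order: (P1.R0,P1.R1)
SC: 3 outcomes — {0/0 0/1 2/1}
TSO: 3 outcomes — {0/0 0/1 2/1}
PSO: 4 outcomes — {0/0 0/1 2/0 2/1}
target 2/0 ∈ {PSO}

SC:no TSO:no PSO:yes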